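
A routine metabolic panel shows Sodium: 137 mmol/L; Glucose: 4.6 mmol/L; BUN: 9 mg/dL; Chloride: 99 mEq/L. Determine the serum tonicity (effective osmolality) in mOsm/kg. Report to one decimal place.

Effective osmolality excludes urea (freely permeant across cell membranes):
2·Na + glucose
= 2·137 + 4.6
= 274 + 4.6
= 278.6 mOsm/kg

278.6 mOsm/kg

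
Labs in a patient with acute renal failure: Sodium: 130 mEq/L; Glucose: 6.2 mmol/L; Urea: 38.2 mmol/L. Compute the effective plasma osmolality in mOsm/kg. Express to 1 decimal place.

266.2 mOsm/kg

Effective osmolality excludes urea (freely permeant across cell membranes):
2·Na + glucose
= 2·130 + 6.2
= 260 + 6.2
= 266.2 mOsm/kg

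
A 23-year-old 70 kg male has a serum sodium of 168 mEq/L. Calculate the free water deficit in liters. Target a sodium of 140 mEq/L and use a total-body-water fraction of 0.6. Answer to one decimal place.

TBW = 0.6 · 70 = 42 L
Free water deficit = TBW · (Na/140 − 1)
= 42 · (168/140 − 1)
= 42 · 0.2
= 8.4 L

8.4 L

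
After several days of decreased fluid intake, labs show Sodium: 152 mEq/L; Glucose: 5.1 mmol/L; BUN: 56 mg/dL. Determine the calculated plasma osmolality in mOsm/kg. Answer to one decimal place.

329.1 mOsm/kg

Calculated osmolality = 2·Na + glucose + BUN/2.8
= 2·152 + 5.1 + 56/2.8
= 304 + 5.10 + 20
= 329.1 mOsm/kg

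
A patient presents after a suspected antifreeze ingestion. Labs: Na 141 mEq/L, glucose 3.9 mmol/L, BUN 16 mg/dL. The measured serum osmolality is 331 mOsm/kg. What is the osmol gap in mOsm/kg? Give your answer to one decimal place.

Calculated osmolality = 2·Na + glucose + BUN/2.8
= 2·141 + 3.9 + 16/2.8
= 282 + 3.90 + 5.71
= 291.61 mOsm/kg ≈ 291.6 mOsm/kg
Osmolar gap = measured − calculated = 331 − 291.6 = 39.4 mOsm/kg

39.4 mOsm/kg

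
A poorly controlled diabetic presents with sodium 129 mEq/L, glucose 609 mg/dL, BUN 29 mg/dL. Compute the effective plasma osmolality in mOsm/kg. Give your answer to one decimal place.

Effective osmolality excludes urea (freely permeant across cell membranes):
2·Na + glucose/18
= 2·129 + 609/18
= 258 + 33.83
= 291.83 mOsm/kg

291.8 mOsm/kg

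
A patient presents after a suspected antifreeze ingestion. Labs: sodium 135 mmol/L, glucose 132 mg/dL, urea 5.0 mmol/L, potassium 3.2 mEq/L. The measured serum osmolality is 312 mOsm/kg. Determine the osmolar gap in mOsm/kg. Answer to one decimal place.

29.7 mOsm/kg

Calculated osmolality = 2·Na + glucose/18 + urea
= 2·135 + 132/18 + 5
= 270 + 7.33 + 5
= 282.33 mOsm/kg ≈ 282.3 mOsm/kg
Osmolar gap = measured − calculated = 312 − 282.3 = 29.7 mOsm/kg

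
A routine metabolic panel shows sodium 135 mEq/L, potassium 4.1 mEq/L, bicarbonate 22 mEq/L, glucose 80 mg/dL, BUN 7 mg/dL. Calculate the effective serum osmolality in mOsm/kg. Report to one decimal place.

274.4 mOsm/kg

Effective osmolality excludes urea (freely permeant across cell membranes):
2·Na + glucose/18
= 2·135 + 80/18
= 270 + 4.44
= 274.44 mOsm/kg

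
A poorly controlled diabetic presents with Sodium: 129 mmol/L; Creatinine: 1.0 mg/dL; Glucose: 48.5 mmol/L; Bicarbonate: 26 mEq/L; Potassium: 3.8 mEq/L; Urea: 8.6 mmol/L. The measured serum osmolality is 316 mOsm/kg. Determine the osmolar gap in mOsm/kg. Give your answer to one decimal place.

Calculated osmolality = 2·Na + glucose + urea
= 2·129 + 48.5 + 8.6
= 258 + 48.50 + 8.60
= 315.1 mOsm/kg ≈ 315.1 mOsm/kg
Osmolar gap = measured − calculated = 316 − 315.1 = 0.9 mOsm/kg

0.9 mOsm/kg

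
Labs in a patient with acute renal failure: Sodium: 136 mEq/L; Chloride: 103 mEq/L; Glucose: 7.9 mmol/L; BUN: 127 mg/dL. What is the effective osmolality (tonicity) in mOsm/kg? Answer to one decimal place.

279.9 mOsm/kg

Effective osmolality excludes urea (freely permeant across cell membranes):
2·Na + glucose
= 2·136 + 7.9
= 272 + 7.9
= 279.9 mOsm/kg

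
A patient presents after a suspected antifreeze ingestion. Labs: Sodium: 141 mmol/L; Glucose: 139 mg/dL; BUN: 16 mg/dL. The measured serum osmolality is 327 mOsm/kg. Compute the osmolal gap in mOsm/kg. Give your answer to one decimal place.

Calculated osmolality = 2·Na + glucose/18 + BUN/2.8
= 2·141 + 139/18 + 16/2.8
= 282 + 7.72 + 5.71
= 295.43 mOsm/kg ≈ 295.4 mOsm/kg
Osmolar gap = measured − calculated = 327 − 295.4 = 31.6 mOsm/kg

31.6 mOsm/kg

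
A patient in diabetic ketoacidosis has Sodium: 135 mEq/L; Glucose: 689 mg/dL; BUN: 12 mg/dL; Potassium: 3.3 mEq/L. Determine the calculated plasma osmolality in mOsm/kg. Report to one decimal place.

312.6 mOsm/kg

Calculated osmolality = 2·Na + glucose/18 + BUN/2.8
= 2·135 + 689/18 + 12/2.8
= 270 + 38.28 + 4.29
= 312.57 mOsm/kg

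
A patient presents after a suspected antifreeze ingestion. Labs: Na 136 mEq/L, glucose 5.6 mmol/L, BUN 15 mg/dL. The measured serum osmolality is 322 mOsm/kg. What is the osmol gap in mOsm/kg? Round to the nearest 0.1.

Calculated osmolality = 2·Na + glucose + BUN/2.8
= 2·136 + 5.6 + 15/2.8
= 272 + 5.60 + 5.36
= 282.96 mOsm/kg ≈ 283.0 mOsm/kg
Osmolar gap = measured − calculated = 322 − 283.0 = 39.0 mOsm/kg

39.0 mOsm/kg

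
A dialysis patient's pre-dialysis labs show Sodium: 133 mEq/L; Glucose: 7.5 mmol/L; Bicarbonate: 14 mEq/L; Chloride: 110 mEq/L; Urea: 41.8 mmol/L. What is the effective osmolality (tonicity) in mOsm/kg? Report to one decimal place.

Effective osmolality excludes urea (freely permeant across cell membranes):
2·Na + glucose
= 2·133 + 7.5
= 266 + 7.5
= 273.5 mOsm/kg

273.5 mOsm/kg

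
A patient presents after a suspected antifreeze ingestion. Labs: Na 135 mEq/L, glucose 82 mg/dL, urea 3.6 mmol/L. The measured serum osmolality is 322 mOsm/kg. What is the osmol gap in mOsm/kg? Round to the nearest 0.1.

43.8 mOsm/kg

Calculated osmolality = 2·Na + glucose/18 + urea
= 2·135 + 82/18 + 3.6
= 270 + 4.56 + 3.60
= 278.16 mOsm/kg ≈ 278.2 mOsm/kg
Osmolar gap = measured − calculated = 322 − 278.2 = 43.8 mOsm/kg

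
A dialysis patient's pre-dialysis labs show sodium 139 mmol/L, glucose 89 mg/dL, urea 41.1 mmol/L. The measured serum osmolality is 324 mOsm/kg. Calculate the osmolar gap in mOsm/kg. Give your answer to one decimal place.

0.0 mOsm/kg

Calculated osmolality = 2·Na + glucose/18 + urea
= 2·139 + 89/18 + 41.1
= 278 + 4.94 + 41.10
= 324.04 mOsm/kg ≈ 324.0 mOsm/kg
Osmolar gap = measured − calculated = 324 − 324.0 = 0.0 mOsm/kg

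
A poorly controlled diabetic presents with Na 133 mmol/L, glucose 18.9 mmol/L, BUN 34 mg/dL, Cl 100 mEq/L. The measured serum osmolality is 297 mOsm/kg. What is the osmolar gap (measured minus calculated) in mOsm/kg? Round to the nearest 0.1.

0.0 mOsm/kg

Calculated osmolality = 2·Na + glucose + BUN/2.8
= 2·133 + 18.9 + 34/2.8
= 266 + 18.90 + 12.14
= 297.04 mOsm/kg ≈ 297.0 mOsm/kg
Osmolar gap = measured − calculated = 297 − 297.0 = 0.0 mOsm/kg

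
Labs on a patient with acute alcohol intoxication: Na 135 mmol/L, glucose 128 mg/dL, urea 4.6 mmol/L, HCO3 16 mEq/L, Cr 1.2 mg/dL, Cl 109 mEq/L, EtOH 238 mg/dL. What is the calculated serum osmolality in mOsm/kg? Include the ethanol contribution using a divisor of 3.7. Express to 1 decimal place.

346.0 mOsm/kg

Calculated osmolality = 2·Na + glucose/18 + urea + ethanol/3.7
= 2·135 + 128/18 + 4.6 + 238/3.7
= 270 + 7.11 + 4.60 + 64.32
= 346.03 mOsm/kg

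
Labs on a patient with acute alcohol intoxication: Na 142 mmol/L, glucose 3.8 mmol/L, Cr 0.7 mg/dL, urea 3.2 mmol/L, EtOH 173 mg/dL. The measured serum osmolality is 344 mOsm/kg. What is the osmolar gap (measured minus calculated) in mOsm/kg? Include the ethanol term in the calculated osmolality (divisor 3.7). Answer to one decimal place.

6.2 mOsm/kg

Calculated osmolality = 2·Na + glucose + urea + ethanol/3.7
= 2·142 + 3.8 + 3.2 + 173/3.7
= 284 + 3.80 + 3.20 + 46.76
= 337.76 mOsm/kg ≈ 337.8 mOsm/kg
Osmolar gap = measured − calculated = 344 − 337.8 = 6.2 mOsm/kg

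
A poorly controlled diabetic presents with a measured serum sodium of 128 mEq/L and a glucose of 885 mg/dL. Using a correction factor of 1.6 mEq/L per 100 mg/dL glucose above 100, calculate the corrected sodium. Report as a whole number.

141 mEq/L

Corrected Na = measured Na + 1.6 · (glucose − 100)/100
= 128 + 1.6 · (885 − 100)/100
= 128 + 12.6
= 140.6 mEq/L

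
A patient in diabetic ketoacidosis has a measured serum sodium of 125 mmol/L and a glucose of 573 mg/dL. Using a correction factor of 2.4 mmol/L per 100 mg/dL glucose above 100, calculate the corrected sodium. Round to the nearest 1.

136 mmol/L

Corrected Na = measured Na + 2.4 · (glucose − 100)/100
= 125 + 2.4 · (573 − 100)/100
= 125 + 11.4
= 136.4 mmol/L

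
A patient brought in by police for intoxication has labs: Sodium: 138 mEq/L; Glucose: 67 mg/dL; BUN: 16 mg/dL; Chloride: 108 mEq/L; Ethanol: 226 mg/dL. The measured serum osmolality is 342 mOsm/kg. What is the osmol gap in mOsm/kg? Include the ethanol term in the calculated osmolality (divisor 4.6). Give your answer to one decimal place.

7.4 mOsm/kg

Calculated osmolality = 2·Na + glucose/18 + BUN/2.8 + ethanol/4.6
= 2·138 + 67/18 + 16/2.8 + 226/4.6
= 276 + 3.72 + 5.71 + 49.13
= 334.56 mOsm/kg ≈ 334.6 mOsm/kg
Osmolar gap = measured − calculated = 342 − 334.6 = 7.4 mOsm/kg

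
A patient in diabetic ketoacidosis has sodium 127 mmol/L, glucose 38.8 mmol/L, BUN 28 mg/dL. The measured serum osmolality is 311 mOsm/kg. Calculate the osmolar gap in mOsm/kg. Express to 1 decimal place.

8.2 mOsm/kg

Calculated osmolality = 2·Na + glucose + BUN/2.8
= 2·127 + 38.8 + 28/2.8
= 254 + 38.80 + 10
= 302.8 mOsm/kg ≈ 302.8 mOsm/kg
Osmolar gap = measured − calculated = 311 − 302.8 = 8.2 mOsm/kg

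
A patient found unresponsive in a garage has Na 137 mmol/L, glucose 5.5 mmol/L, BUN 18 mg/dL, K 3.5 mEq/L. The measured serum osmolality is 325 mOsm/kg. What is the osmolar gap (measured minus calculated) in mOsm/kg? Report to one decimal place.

39.1 mOsm/kg

Calculated osmolality = 2·Na + glucose + BUN/2.8
= 2·137 + 5.5 + 18/2.8
= 274 + 5.50 + 6.43
= 285.93 mOsm/kg ≈ 285.9 mOsm/kg
Osmolar gap = measured − calculated = 325 − 285.9 = 39.1 mOsm/kg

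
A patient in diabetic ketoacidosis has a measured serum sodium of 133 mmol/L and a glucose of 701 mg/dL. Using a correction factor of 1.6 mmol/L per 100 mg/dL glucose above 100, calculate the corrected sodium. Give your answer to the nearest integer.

143 mmol/L

Corrected Na = measured Na + 1.6 · (glucose − 100)/100
= 133 + 1.6 · (701 − 100)/100
= 133 + 9.6
= 142.6 mmol/L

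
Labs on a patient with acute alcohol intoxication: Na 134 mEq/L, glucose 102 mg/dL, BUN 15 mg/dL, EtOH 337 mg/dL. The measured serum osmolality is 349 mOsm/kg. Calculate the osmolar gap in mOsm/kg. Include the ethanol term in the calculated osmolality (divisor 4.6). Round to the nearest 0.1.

-3.3 mOsm/kg

Calculated osmolality = 2·Na + glucose/18 + BUN/2.8 + ethanol/4.6
= 2·134 + 102/18 + 15/2.8 + 337/4.6
= 268 + 5.67 + 5.36 + 73.26
= 352.29 mOsm/kg ≈ 352.3 mOsm/kg
Osmolar gap = measured − calculated = 349 − 352.3 = -3.3 mOsm/kg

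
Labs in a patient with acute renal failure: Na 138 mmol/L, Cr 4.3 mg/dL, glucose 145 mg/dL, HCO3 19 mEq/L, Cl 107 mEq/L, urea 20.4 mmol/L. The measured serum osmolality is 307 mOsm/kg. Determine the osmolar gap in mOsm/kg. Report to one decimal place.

Calculated osmolality = 2·Na + glucose/18 + urea
= 2·138 + 145/18 + 20.4
= 276 + 8.06 + 20.40
= 304.46 mOsm/kg ≈ 304.5 mOsm/kg
Osmolar gap = measured − calculated = 307 − 304.5 = 2.5 mOsm/kg

2.5 mOsm/kg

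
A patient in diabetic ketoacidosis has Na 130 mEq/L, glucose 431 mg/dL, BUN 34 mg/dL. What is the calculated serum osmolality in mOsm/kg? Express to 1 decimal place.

296.1 mOsm/kg

Calculated osmolality = 2·Na + glucose/18 + BUN/2.8
= 2·130 + 431/18 + 34/2.8
= 260 + 23.94 + 12.14
= 296.08 mOsm/kg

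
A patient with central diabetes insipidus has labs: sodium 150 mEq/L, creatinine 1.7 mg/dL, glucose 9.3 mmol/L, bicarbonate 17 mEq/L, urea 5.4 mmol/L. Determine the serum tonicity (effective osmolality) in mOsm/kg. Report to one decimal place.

309.3 mOsm/kg

Effective osmolality excludes urea (freely permeant across cell membranes):
2·Na + glucose
= 2·150 + 9.3
= 300 + 9.3
= 309.3 mOsm/kg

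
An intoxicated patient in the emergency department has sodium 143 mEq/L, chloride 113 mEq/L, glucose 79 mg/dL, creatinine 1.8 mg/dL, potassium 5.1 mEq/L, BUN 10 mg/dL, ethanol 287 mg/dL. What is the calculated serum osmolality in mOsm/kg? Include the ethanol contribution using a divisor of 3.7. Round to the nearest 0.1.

371.5 mOsm/kg

Calculated osmolality = 2·Na + glucose/18 + BUN/2.8 + ethanol/3.7
= 2·143 + 79/18 + 10/2.8 + 287/3.7
= 286 + 4.39 + 3.57 + 77.57
= 371.53 mOsm/kg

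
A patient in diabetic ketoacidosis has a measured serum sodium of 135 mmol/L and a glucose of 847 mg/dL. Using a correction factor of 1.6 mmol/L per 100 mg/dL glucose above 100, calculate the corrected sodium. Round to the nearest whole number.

147 mmol/L

Corrected Na = measured Na + 1.6 · (glucose − 100)/100
= 135 + 1.6 · (847 − 100)/100
= 135 + 12
= 147 mmol/L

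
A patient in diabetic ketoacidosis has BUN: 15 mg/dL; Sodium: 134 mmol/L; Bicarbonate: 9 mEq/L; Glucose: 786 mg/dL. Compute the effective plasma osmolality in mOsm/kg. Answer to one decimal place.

Effective osmolality excludes urea (freely permeant across cell membranes):
2·Na + glucose/18
= 2·134 + 786/18
= 268 + 43.67
= 311.67 mOsm/kg

311.7 mOsm/kg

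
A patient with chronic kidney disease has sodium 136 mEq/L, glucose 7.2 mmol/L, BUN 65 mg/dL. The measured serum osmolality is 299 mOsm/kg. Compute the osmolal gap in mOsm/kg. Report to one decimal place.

-3.4 mOsm/kg

Calculated osmolality = 2·Na + glucose + BUN/2.8
= 2·136 + 7.2 + 65/2.8
= 272 + 7.20 + 23.21
= 302.41 mOsm/kg ≈ 302.4 mOsm/kg
Osmolar gap = measured − calculated = 299 − 302.4 = -3.4 mOsm/kg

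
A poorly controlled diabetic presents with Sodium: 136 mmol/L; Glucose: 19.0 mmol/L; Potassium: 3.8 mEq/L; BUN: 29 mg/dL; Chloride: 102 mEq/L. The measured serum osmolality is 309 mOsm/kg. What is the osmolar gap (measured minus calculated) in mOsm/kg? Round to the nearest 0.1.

7.6 mOsm/kg

Calculated osmolality = 2·Na + glucose + BUN/2.8
= 2·136 + 19 + 29/2.8
= 272 + 19 + 10.36
= 301.36 mOsm/kg ≈ 301.4 mOsm/kg
Osmolar gap = measured − calculated = 309 − 301.4 = 7.6 mOsm/kg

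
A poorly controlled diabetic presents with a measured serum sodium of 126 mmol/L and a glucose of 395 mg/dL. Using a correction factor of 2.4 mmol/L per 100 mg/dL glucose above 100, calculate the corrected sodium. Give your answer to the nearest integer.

133 mmol/L

Corrected Na = measured Na + 2.4 · (glucose − 100)/100
= 126 + 2.4 · (395 − 100)/100
= 126 + 7.1
= 133.1 mmol/L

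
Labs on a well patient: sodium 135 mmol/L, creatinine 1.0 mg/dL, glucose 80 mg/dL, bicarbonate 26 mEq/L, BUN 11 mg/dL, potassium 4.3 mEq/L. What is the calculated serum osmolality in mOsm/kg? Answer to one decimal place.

Calculated osmolality = 2·Na + glucose/18 + BUN/2.8
= 2·135 + 80/18 + 11/2.8
= 270 + 4.44 + 3.93
= 278.37 mOsm/kg

278.4 mOsm/kg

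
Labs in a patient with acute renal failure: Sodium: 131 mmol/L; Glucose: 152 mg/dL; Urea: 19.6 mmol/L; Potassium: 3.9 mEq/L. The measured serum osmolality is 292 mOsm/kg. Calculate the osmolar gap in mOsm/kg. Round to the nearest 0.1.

Calculated osmolality = 2·Na + glucose/18 + urea
= 2·131 + 152/18 + 19.6
= 262 + 8.44 + 19.60
= 290.04 mOsm/kg ≈ 290.0 mOsm/kg
Osmolar gap = measured − calculated = 292 − 290.0 = 2.0 mOsm/kg

2.0 mOsm/kg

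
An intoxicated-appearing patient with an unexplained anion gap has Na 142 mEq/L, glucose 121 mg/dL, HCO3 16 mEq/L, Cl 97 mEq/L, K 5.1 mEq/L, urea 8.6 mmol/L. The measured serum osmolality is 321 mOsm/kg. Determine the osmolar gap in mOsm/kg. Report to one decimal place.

21.7 mOsm/kg

Calculated osmolality = 2·Na + glucose/18 + urea
= 2·142 + 121/18 + 8.6
= 284 + 6.72 + 8.60
= 299.32 mOsm/kg ≈ 299.3 mOsm/kg
Osmolar gap = measured − calculated = 321 − 299.3 = 21.7 mOsm/kg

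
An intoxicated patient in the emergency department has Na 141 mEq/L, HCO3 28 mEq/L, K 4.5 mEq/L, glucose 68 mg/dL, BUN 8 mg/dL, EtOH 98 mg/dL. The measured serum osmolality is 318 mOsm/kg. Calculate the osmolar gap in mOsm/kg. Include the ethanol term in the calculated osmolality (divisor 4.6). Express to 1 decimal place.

8.1 mOsm/kg

Calculated osmolality = 2·Na + glucose/18 + BUN/2.8 + ethanol/4.6
= 2·141 + 68/18 + 8/2.8 + 98/4.6
= 282 + 3.78 + 2.86 + 21.30
= 309.94 mOsm/kg ≈ 309.9 mOsm/kg
Osmolar gap = measured − calculated = 318 − 309.9 = 8.1 mOsm/kg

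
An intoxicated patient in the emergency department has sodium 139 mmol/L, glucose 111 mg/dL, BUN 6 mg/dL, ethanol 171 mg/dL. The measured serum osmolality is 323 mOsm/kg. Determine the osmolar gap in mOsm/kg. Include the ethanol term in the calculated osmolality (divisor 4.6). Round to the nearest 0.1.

-0.5 mOsm/kg

Calculated osmolality = 2·Na + glucose/18 + BUN/2.8 + ethanol/4.6
= 2·139 + 111/18 + 6/2.8 + 171/4.6
= 278 + 6.17 + 2.14 + 37.17
= 323.48 mOsm/kg ≈ 323.5 mOsm/kg
Osmolar gap = measured − calculated = 323 − 323.5 = -0.5 mOsm/kg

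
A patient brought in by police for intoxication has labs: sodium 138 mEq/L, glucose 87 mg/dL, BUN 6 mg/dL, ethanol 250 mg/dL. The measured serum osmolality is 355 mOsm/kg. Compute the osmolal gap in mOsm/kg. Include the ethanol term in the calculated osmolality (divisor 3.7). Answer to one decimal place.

4.5 mOsm/kg

Calculated osmolality = 2·Na + glucose/18 + BUN/2.8 + ethanol/3.7
= 2·138 + 87/18 + 6/2.8 + 250/3.7
= 276 + 4.83 + 2.14 + 67.57
= 350.54 mOsm/kg ≈ 350.5 mOsm/kg
Osmolar gap = measured − calculated = 355 − 350.5 = 4.5 mOsm/kg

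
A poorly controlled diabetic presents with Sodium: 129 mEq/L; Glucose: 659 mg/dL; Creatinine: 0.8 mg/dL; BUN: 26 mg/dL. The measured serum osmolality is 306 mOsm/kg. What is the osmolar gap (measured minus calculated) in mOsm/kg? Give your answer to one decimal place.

Calculated osmolality = 2·Na + glucose/18 + BUN/2.8
= 2·129 + 659/18 + 26/2.8
= 258 + 36.61 + 9.29
= 303.9 mOsm/kg ≈ 303.9 mOsm/kg
Osmolar gap = measured − calculated = 306 − 303.9 = 2.1 mOsm/kg

2.1 mOsm/kg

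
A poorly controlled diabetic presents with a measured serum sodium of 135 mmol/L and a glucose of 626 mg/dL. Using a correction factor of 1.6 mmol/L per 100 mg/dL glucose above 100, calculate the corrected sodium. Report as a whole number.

143 mmol/L

Corrected Na = measured Na + 1.6 · (glucose − 100)/100
= 135 + 1.6 · (626 − 100)/100
= 135 + 8.4
= 143.4 mmol/L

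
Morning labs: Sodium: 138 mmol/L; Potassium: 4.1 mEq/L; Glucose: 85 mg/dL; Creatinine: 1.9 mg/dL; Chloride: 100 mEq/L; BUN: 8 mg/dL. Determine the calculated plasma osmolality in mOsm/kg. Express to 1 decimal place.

283.6 mOsm/kg

Calculated osmolality = 2·Na + glucose/18 + BUN/2.8
= 2·138 + 85/18 + 8/2.8
= 276 + 4.72 + 2.86
= 283.58 mOsm/kg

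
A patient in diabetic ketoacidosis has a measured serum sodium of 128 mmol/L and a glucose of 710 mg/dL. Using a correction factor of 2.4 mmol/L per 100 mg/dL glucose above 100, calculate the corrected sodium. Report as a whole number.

Corrected Na = measured Na + 2.4 · (glucose − 100)/100
= 128 + 2.4 · (710 − 100)/100
= 128 + 14.6
= 142.6 mmol/L

143 mmol/L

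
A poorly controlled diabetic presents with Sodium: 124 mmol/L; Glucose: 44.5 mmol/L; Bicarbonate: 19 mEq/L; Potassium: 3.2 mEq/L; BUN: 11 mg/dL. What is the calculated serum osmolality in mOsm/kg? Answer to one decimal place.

296.4 mOsm/kg

Calculated osmolality = 2·Na + glucose + BUN/2.8
= 2·124 + 44.5 + 11/2.8
= 248 + 44.50 + 3.93
= 296.43 mOsm/kg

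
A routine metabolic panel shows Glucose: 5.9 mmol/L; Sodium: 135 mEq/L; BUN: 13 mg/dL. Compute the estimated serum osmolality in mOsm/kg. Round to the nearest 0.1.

Calculated osmolality = 2·Na + glucose + BUN/2.8
= 2·135 + 5.9 + 13/2.8
= 270 + 5.90 + 4.64
= 280.54 mOsm/kg

280.5 mOsm/kg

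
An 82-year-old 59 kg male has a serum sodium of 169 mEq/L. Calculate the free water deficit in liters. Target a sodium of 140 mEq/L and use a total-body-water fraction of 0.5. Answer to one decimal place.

6.1 L

TBW = 0.5 · 59 = 29.5 L
Free water deficit = TBW · (Na/140 − 1)
= 29.5 · (169/140 − 1)
= 29.5 · 0.2071
= 6.11 L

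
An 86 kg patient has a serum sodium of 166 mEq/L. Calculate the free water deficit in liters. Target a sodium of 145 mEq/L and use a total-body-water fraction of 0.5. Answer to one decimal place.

6.2 L

TBW = 0.5 · 86 = 43 L
Free water deficit = TBW · (Na/145 − 1)
= 43 · (166/145 − 1)
= 43 · 0.1448
= 6.23 L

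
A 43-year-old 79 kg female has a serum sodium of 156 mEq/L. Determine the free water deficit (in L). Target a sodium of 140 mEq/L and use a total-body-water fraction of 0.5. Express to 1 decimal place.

TBW = 0.5 · 79 = 39.5 L
Free water deficit = TBW · (Na/140 − 1)
= 39.5 · (156/140 − 1)
= 39.5 · 0.1143
= 4.51 L

4.5 L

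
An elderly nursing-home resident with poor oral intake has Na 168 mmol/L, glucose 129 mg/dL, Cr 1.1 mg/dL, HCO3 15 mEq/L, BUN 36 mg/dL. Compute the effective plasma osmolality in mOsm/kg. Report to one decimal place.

Effective osmolality excludes urea (freely permeant across cell membranes):
2·Na + glucose/18
= 2·168 + 129/18
= 336 + 7.17
= 343.17 mOsm/kg

343.2 mOsm/kg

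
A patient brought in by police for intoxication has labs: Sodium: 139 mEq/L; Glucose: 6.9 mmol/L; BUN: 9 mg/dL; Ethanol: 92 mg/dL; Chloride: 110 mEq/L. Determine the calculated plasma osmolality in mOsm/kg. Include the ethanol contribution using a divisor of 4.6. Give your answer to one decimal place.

Calculated osmolality = 2·Na + glucose + BUN/2.8 + ethanol/4.6
= 2·139 + 6.9 + 9/2.8 + 92/4.6
= 278 + 6.90 + 3.21 + 20
= 308.11 mOsm/kg

308.1 mOsm/kg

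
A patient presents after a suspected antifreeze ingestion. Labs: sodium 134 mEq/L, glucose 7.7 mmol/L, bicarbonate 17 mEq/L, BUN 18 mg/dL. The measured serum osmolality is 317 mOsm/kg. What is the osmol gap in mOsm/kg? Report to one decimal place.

Calculated osmolality = 2·Na + glucose + BUN/2.8
= 2·134 + 7.7 + 18/2.8
= 268 + 7.70 + 6.43
= 282.13 mOsm/kg ≈ 282.1 mOsm/kg
Osmolar gap = measured − calculated = 317 − 282.1 = 34.9 mOsm/kg

34.9 mOsm/kg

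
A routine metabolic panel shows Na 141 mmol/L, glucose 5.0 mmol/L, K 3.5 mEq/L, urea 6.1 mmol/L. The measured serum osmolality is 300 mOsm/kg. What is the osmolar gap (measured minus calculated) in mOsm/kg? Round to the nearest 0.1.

Calculated osmolality = 2·Na + glucose + urea
= 2·141 + 5 + 6.1
= 282 + 5 + 6.10
= 293.1 mOsm/kg ≈ 293.1 mOsm/kg
Osmolar gap = measured − calculated = 300 − 293.1 = 6.9 mOsm/kg

6.9 mOsm/kg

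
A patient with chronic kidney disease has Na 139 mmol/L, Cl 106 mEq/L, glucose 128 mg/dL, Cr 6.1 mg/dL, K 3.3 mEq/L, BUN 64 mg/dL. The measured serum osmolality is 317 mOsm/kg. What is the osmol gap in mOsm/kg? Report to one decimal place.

Calculated osmolality = 2·Na + glucose/18 + BUN/2.8
= 2·139 + 128/18 + 64/2.8
= 278 + 7.11 + 22.86
= 307.97 mOsm/kg ≈ 308.0 mOsm/kg
Osmolar gap = measured − calculated = 317 − 308.0 = 9.0 mOsm/kg

9.0 mOsm/kg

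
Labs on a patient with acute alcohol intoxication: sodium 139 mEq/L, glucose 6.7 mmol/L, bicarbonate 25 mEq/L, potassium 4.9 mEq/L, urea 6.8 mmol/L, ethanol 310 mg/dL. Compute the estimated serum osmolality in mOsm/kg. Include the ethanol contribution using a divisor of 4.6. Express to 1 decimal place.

Calculated osmolality = 2·Na + glucose + urea + ethanol/4.6
= 2·139 + 6.7 + 6.8 + 310/4.6
= 278 + 6.70 + 6.80 + 67.39
= 358.89 mOsm/kg

358.9 mOsm/kg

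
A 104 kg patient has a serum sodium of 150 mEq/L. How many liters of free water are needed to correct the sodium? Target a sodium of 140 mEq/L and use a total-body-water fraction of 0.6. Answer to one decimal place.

4.5 L

TBW = 0.6 · 104 = 62.4 L
Free water deficit = TBW · (Na/140 − 1)
= 62.4 · (150/140 − 1)
= 62.4 · 0.0714
= 4.46 L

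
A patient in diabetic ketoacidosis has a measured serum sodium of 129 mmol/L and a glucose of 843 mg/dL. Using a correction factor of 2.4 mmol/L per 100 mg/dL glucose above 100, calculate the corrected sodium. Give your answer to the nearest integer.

Corrected Na = measured Na + 2.4 · (glucose − 100)/100
= 129 + 2.4 · (843 − 100)/100
= 129 + 17.8
= 146.8 mmol/L

147 mmol/L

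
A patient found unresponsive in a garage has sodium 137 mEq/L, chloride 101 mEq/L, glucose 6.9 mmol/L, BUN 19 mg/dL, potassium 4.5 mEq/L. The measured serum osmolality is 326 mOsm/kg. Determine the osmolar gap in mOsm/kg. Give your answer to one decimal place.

Calculated osmolality = 2·Na + glucose + BUN/2.8
= 2·137 + 6.9 + 19/2.8
= 274 + 6.90 + 6.79
= 287.69 mOsm/kg ≈ 287.7 mOsm/kg
Osmolar gap = measured − calculated = 326 − 287.7 = 38.3 mOsm/kg

38.3 mOsm/kg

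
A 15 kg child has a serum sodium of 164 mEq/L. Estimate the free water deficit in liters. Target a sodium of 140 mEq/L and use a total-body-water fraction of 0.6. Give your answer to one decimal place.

1.5 L

TBW = 0.6 · 15 = 9 L
Free water deficit = TBW · (Na/140 − 1)
= 9 · (164/140 − 1)
= 9 · 0.1714
= 1.54 L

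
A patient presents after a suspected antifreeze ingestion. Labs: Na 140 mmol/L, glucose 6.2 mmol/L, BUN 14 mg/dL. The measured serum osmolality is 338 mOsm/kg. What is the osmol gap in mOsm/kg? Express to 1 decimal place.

Calculated osmolality = 2·Na + glucose + BUN/2.8
= 2·140 + 6.2 + 14/2.8
= 280 + 6.20 + 5
= 291.2 mOsm/kg ≈ 291.2 mOsm/kg
Osmolar gap = measured − calculated = 338 − 291.2 = 46.8 mOsm/kg

46.8 mOsm/kg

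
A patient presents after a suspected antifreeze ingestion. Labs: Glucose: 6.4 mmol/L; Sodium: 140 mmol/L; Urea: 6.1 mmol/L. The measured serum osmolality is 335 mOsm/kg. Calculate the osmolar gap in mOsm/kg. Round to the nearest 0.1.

Calculated osmolality = 2·Na + glucose + urea
= 2·140 + 6.4 + 6.1
= 280 + 6.40 + 6.10
= 292.5 mOsm/kg ≈ 292.5 mOsm/kg
Osmolar gap = measured − calculated = 335 − 292.5 = 42.5 mOsm/kg

42.5 mOsm/kg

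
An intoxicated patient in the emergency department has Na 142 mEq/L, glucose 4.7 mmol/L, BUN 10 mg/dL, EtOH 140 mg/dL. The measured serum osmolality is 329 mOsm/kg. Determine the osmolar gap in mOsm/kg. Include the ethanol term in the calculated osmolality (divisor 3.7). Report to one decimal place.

-1.1 mOsm/kg

Calculated osmolality = 2·Na + glucose + BUN/2.8 + ethanol/3.7
= 2·142 + 4.7 + 10/2.8 + 140/3.7
= 284 + 4.70 + 3.57 + 37.84
= 330.11 mOsm/kg ≈ 330.1 mOsm/kg
Osmolar gap = measured − calculated = 329 − 330.1 = -1.1 mOsm/kg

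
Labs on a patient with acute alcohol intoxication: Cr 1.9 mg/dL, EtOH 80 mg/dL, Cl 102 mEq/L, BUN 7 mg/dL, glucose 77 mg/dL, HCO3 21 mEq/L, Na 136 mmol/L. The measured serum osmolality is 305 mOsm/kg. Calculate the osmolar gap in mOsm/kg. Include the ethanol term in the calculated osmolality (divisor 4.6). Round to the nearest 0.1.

8.8 mOsm/kg

Calculated osmolality = 2·Na + glucose/18 + BUN/2.8 + ethanol/4.6
= 2·136 + 77/18 + 7/2.8 + 80/4.6
= 272 + 4.28 + 2.50 + 17.39
= 296.17 mOsm/kg ≈ 296.2 mOsm/kg
Osmolar gap = measured − calculated = 305 − 296.2 = 8.8 mOsm/kg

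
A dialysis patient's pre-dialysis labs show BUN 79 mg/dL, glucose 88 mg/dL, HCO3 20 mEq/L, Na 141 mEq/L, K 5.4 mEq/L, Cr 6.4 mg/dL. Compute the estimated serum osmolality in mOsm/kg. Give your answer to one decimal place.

315.1 mOsm/kg

Calculated osmolality = 2·Na + glucose/18 + BUN/2.8
= 2·141 + 88/18 + 79/2.8
= 282 + 4.89 + 28.21
= 315.1 mOsm/kg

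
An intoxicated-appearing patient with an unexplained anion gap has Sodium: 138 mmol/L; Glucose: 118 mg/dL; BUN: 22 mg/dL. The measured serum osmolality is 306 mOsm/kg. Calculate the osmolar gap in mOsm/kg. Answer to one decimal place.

15.6 mOsm/kg

Calculated osmolality = 2·Na + glucose/18 + BUN/2.8
= 2·138 + 118/18 + 22/2.8
= 276 + 6.56 + 7.86
= 290.42 mOsm/kg ≈ 290.4 mOsm/kg
Osmolar gap = measured − calculated = 306 − 290.4 = 15.6 mOsm/kg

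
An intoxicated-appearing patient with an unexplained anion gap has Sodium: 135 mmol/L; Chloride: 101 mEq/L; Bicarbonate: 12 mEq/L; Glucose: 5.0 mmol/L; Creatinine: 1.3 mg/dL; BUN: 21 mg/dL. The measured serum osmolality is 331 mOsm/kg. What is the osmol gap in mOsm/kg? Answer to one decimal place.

48.5 mOsm/kg

Calculated osmolality = 2·Na + glucose + BUN/2.8
= 2·135 + 5 + 21/2.8
= 270 + 5 + 7.50
= 282.5 mOsm/kg ≈ 282.5 mOsm/kg
Osmolar gap = measured − calculated = 331 − 282.5 = 48.5 mOsm/kg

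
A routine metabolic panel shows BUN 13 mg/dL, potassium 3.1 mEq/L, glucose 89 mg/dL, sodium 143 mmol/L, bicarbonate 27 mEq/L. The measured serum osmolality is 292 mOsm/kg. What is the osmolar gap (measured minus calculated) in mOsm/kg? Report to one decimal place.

Calculated osmolality = 2·Na + glucose/18 + BUN/2.8
= 2·143 + 89/18 + 13/2.8
= 286 + 4.94 + 4.64
= 295.58 mOsm/kg ≈ 295.6 mOsm/kg
Osmolar gap = measured − calculated = 292 − 295.6 = -3.6 mOsm/kg

-3.6 mOsm/kg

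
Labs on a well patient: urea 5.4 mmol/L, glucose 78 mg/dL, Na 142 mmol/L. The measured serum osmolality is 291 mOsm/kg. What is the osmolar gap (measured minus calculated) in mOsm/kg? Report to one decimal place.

Calculated osmolality = 2·Na + glucose/18 + urea
= 2·142 + 78/18 + 5.4
= 284 + 4.33 + 5.40
= 293.73 mOsm/kg ≈ 293.7 mOsm/kg
Osmolar gap = measured − calculated = 291 − 293.7 = -2.7 mOsm/kg

-2.7 mOsm/kg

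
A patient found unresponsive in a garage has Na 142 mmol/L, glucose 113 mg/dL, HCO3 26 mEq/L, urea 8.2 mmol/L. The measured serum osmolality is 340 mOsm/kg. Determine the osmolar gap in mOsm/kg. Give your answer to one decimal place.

41.5 mOsm/kg

Calculated osmolality = 2·Na + glucose/18 + urea
= 2·142 + 113/18 + 8.2
= 284 + 6.28 + 8.20
= 298.48 mOsm/kg ≈ 298.5 mOsm/kg
Osmolar gap = measured − calculated = 340 − 298.5 = 41.5 mOsm/kg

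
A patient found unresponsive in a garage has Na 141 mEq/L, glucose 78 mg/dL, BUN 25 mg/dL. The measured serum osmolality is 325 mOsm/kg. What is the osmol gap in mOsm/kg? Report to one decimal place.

29.7 mOsm/kg

Calculated osmolality = 2·Na + glucose/18 + BUN/2.8
= 2·141 + 78/18 + 25/2.8
= 282 + 4.33 + 8.93
= 295.26 mOsm/kg ≈ 295.3 mOsm/kg
Osmolar gap = measured − calculated = 325 − 295.3 = 29.7 mOsm/kg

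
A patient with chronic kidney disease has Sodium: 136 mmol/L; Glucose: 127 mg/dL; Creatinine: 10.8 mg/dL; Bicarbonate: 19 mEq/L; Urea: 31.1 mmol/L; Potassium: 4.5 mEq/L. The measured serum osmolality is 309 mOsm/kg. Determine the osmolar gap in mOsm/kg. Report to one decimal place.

Calculated osmolality = 2·Na + glucose/18 + urea
= 2·136 + 127/18 + 31.1
= 272 + 7.06 + 31.10
= 310.16 mOsm/kg ≈ 310.2 mOsm/kg
Osmolar gap = measured − calculated = 309 − 310.2 = -1.2 mOsm/kg

-1.2 mOsm/kg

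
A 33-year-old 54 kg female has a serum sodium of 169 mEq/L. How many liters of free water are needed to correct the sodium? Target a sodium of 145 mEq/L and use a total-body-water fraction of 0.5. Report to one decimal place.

TBW = 0.5 · 54 = 27 L
Free water deficit = TBW · (Na/145 − 1)
= 27 · (169/145 − 1)
= 27 · 0.1655
= 4.47 L

4.5 L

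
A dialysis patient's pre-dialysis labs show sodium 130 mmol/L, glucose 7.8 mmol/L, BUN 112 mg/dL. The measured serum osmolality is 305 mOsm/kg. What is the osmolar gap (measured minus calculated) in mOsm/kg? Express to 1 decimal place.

-2.8 mOsm/kg

Calculated osmolality = 2·Na + glucose + BUN/2.8
= 2·130 + 7.8 + 112/2.8
= 260 + 7.80 + 40
= 307.8 mOsm/kg ≈ 307.8 mOsm/kg
Osmolar gap = measured − calculated = 305 − 307.8 = -2.8 mOsm/kg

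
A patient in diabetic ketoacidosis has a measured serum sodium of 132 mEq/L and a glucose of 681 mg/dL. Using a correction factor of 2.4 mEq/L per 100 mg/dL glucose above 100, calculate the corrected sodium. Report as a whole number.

Corrected Na = measured Na + 2.4 · (glucose − 100)/100
= 132 + 2.4 · (681 − 100)/100
= 132 + 13.9
= 145.9 mEq/L

146 mEq/L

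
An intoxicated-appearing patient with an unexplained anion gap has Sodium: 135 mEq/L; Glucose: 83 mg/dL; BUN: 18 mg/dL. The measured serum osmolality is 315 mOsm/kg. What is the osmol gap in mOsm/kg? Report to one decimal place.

34.0 mOsm/kg

Calculated osmolality = 2·Na + glucose/18 + BUN/2.8
= 2·135 + 83/18 + 18/2.8
= 270 + 4.61 + 6.43
= 281.04 mOsm/kg ≈ 281.0 mOsm/kg
Osmolar gap = measured − calculated = 315 − 281.0 = 34.0 mOsm/kg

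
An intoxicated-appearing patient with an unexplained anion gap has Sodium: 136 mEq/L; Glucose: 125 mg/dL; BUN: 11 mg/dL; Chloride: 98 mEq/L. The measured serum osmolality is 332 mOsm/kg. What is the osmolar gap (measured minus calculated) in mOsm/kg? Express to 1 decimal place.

Calculated osmolality = 2·Na + glucose/18 + BUN/2.8
= 2·136 + 125/18 + 11/2.8
= 272 + 6.94 + 3.93
= 282.87 mOsm/kg ≈ 282.9 mOsm/kg
Osmolar gap = measured − calculated = 332 − 282.9 = 49.1 mOsm/kg

49.1 mOsm/kg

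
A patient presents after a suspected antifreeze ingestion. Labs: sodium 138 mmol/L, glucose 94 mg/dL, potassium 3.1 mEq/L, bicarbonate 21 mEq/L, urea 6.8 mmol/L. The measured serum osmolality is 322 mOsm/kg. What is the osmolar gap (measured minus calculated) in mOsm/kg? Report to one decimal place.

34.0 mOsm/kg

Calculated osmolality = 2·Na + glucose/18 + urea
= 2·138 + 94/18 + 6.8
= 276 + 5.22 + 6.80
= 288.02 mOsm/kg ≈ 288.0 mOsm/kg
Osmolar gap = measured − calculated = 322 − 288.0 = 34.0 mOsm/kg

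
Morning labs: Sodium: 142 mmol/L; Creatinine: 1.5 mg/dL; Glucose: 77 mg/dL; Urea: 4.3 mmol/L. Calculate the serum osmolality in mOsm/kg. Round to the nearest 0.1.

Calculated osmolality = 2·Na + glucose/18 + urea
= 2·142 + 77/18 + 4.3
= 284 + 4.28 + 4.30
= 292.58 mOsm/kg

292.6 mOsm/kg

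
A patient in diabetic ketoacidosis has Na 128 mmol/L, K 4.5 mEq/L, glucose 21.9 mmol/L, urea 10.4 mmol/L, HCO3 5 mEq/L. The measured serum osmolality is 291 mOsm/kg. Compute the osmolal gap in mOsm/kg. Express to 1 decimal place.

2.7 mOsm/kg

Calculated osmolality = 2·Na + glucose + urea
= 2·128 + 21.9 + 10.4
= 256 + 21.90 + 10.40
= 288.3 mOsm/kg ≈ 288.3 mOsm/kg
Osmolar gap = measured − calculated = 291 − 288.3 = 2.7 mOsm/kg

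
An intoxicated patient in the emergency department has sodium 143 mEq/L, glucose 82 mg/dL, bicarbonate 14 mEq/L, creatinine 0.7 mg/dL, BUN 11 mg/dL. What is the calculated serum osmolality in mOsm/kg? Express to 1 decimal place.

294.5 mOsm/kg

Calculated osmolality = 2·Na + glucose/18 + BUN/2.8
= 2·143 + 82/18 + 11/2.8
= 286 + 4.56 + 3.93
= 294.49 mOsm/kg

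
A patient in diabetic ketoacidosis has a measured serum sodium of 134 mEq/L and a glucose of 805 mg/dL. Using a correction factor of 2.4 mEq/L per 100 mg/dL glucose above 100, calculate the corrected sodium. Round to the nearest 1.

Corrected Na = measured Na + 2.4 · (glucose − 100)/100
= 134 + 2.4 · (805 − 100)/100
= 134 + 16.9
= 150.9 mEq/L

151 mEq/L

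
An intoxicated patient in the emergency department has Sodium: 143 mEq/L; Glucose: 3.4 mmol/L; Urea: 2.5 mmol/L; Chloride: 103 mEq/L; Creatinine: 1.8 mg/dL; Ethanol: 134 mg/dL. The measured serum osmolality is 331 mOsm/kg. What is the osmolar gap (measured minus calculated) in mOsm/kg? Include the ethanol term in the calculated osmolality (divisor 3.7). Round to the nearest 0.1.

2.9 mOsm/kg

Calculated osmolality = 2·Na + glucose + urea + ethanol/3.7
= 2·143 + 3.4 + 2.5 + 134/3.7
= 286 + 3.40 + 2.50 + 36.22
= 328.12 mOsm/kg ≈ 328.1 mOsm/kg
Osmolar gap = measured − calculated = 331 − 328.1 = 2.9 mOsm/kg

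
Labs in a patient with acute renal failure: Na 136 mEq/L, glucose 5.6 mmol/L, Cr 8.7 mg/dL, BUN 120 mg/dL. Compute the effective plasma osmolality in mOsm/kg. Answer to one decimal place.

Effective osmolality excludes urea (freely permeant across cell membranes):
2·Na + glucose
= 2·136 + 5.6
= 272 + 5.6
= 277.6 mOsm/kg

277.6 mOsm/kg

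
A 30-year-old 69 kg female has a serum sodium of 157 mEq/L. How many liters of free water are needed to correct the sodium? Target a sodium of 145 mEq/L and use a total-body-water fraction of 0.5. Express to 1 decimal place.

2.9 L

TBW = 0.5 · 69 = 34.5 L
Free water deficit = TBW · (Na/145 − 1)
= 34.5 · (157/145 − 1)
= 34.5 · 0.0828
= 2.86 L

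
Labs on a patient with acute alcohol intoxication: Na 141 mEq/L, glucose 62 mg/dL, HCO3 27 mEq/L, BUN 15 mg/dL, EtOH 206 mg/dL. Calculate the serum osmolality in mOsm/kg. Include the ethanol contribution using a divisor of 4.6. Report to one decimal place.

Calculated osmolality = 2·Na + glucose/18 + BUN/2.8 + ethanol/4.6
= 2·141 + 62/18 + 15/2.8 + 206/4.6
= 282 + 3.44 + 5.36 + 44.78
= 335.58 mOsm/kg

335.6 mOsm/kg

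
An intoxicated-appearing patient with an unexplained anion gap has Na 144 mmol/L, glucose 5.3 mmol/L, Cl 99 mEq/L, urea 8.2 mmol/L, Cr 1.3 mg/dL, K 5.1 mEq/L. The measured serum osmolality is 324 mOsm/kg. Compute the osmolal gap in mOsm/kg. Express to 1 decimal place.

22.5 mOsm/kg

Calculated osmolality = 2·Na + glucose + urea
= 2·144 + 5.3 + 8.2
= 288 + 5.30 + 8.20
= 301.5 mOsm/kg ≈ 301.5 mOsm/kg
Osmolar gap = measured − calculated = 324 − 301.5 = 22.5 mOsm/kg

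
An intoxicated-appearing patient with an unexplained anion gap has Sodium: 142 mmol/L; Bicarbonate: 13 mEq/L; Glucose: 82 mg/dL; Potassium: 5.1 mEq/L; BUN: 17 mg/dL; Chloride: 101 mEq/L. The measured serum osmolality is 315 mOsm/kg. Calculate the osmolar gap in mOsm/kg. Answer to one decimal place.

Calculated osmolality = 2·Na + glucose/18 + BUN/2.8
= 2·142 + 82/18 + 17/2.8
= 284 + 4.56 + 6.07
= 294.63 mOsm/kg ≈ 294.6 mOsm/kg
Osmolar gap = measured − calculated = 315 − 294.6 = 20.4 mOsm/kg

20.4 mOsm/kg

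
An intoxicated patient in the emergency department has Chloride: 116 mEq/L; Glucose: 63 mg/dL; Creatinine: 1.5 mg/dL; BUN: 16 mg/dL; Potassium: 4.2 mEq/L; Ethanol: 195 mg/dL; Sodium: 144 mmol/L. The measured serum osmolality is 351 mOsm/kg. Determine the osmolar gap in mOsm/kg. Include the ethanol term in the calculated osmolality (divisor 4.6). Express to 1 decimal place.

11.4 mOsm/kg

Calculated osmolality = 2·Na + glucose/18 + BUN/2.8 + ethanol/4.6
= 2·144 + 63/18 + 16/2.8 + 195/4.6
= 288 + 3.50 + 5.71 + 42.39
= 339.6 mOsm/kg ≈ 339.6 mOsm/kg
Osmolar gap = measured − calculated = 351 − 339.6 = 11.4 mOsm/kg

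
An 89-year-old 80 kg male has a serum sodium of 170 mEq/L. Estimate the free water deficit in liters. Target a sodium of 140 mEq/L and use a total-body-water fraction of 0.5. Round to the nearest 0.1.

TBW = 0.5 · 80 = 40 L
Free water deficit = TBW · (Na/140 − 1)
= 40 · (170/140 − 1)
= 40 · 0.2143
= 8.57 L

8.6 L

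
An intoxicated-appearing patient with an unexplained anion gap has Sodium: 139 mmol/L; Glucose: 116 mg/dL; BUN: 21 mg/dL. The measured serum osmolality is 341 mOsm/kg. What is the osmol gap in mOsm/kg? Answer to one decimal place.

49.1 mOsm/kg

Calculated osmolality = 2·Na + glucose/18 + BUN/2.8
= 2·139 + 116/18 + 21/2.8
= 278 + 6.44 + 7.50
= 291.94 mOsm/kg ≈ 291.9 mOsm/kg
Osmolar gap = measured − calculated = 341 − 291.9 = 49.1 mOsm/kg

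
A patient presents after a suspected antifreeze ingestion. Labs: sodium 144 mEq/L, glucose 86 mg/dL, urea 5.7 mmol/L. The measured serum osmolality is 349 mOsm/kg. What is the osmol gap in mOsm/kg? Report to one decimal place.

Calculated osmolality = 2·Na + glucose/18 + urea
= 2·144 + 86/18 + 5.7
= 288 + 4.78 + 5.70
= 298.48 mOsm/kg ≈ 298.5 mOsm/kg
Osmolar gap = measured − calculated = 349 − 298.5 = 50.5 mOsm/kg

50.5 mOsm/kg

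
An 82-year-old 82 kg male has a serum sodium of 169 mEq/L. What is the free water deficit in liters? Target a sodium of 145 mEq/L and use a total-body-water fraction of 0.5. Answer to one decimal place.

TBW = 0.5 · 82 = 41 L
Free water deficit = TBW · (Na/145 − 1)
= 41 · (169/145 − 1)
= 41 · 0.1655
= 6.79 L

6.8 L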